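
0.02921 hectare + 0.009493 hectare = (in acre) 0.09564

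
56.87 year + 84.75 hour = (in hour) 4.983e+05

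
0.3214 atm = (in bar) 0.3257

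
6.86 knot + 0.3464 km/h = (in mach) 0.01065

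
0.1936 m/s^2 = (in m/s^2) 0.1936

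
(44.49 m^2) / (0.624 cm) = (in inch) 2.807e+05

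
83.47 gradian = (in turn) 0.2087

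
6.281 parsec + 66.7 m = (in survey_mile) 1.204e+14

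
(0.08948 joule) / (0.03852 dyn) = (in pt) 6.585e+08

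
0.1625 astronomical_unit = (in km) 2.431e+07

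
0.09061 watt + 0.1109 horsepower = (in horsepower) 0.111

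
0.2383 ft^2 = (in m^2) 0.02214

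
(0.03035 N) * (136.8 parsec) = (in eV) 7.996e+35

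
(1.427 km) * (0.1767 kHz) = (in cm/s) 2.522e+07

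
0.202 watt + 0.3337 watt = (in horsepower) 0.0007184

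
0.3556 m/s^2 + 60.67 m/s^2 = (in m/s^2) 61.03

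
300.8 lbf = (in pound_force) 300.8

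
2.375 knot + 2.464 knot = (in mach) 0.007311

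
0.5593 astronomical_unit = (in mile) 5.199e+07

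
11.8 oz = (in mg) 3.345e+05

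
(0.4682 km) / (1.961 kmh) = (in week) 0.001421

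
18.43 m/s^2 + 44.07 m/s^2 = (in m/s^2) 62.5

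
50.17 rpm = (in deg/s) 301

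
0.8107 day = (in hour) 19.46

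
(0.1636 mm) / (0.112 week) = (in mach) 7.093e-12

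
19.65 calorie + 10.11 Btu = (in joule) 1.075e+04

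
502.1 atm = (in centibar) 5.088e+04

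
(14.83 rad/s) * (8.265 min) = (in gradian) 4.682e+05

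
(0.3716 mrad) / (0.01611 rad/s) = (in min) 0.0003844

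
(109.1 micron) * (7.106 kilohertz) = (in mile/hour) 1.734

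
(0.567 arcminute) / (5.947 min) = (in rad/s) 4.622e-07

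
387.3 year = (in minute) 2.036e+08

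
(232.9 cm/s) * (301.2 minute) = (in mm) 4.209e+07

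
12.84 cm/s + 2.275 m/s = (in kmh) 8.652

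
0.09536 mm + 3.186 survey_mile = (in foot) 1.682e+04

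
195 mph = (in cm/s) 8717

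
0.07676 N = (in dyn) 7676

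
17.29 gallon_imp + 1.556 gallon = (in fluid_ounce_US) 2857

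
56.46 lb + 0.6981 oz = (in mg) 2.563e+07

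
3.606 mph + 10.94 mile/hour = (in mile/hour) 14.55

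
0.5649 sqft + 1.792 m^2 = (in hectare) 0.0001844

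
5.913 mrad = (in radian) 0.005913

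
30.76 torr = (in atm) 0.04047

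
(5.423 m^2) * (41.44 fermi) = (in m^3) 2.247e-13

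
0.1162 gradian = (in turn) 0.0002905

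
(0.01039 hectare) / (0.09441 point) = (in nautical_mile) 1684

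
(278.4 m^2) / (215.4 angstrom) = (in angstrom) 1.292e+20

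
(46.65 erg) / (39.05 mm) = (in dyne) 11.95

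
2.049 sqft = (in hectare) 1.904e-05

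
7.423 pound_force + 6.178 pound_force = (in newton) 60.5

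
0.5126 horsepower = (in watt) 382.2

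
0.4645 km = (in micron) 4.645e+08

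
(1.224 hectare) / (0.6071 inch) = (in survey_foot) 2.604e+06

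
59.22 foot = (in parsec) 5.85e-16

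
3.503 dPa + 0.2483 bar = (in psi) 3.601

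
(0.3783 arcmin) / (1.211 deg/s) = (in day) 6.026e-08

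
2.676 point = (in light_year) 9.978e-20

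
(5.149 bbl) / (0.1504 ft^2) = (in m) 58.59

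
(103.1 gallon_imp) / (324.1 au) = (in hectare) 9.667e-19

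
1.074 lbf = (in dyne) 4.777e+05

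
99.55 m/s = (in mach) 0.2924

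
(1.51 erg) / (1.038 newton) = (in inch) 5.727e-06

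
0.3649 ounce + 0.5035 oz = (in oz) 0.8684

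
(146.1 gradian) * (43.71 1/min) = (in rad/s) 1.672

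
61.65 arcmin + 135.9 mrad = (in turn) 0.02448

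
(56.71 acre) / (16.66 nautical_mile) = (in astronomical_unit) 4.972e-11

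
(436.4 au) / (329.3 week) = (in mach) 962.7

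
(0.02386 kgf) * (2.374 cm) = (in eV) 3.467e+16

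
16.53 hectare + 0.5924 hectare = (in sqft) 1.843e+06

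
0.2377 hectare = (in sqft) 2.559e+04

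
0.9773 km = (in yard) 1069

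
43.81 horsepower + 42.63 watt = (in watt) 3.271e+04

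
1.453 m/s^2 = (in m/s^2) 1.453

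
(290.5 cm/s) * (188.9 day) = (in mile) 2.946e+04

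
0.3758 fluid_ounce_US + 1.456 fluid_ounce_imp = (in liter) 0.05248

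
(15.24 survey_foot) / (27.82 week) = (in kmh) 9.939e-07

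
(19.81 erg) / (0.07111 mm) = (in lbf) 0.006263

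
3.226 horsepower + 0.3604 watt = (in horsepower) 3.226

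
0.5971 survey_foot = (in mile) 0.0001131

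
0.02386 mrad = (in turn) 3.797e-06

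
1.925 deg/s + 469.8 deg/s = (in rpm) 78.62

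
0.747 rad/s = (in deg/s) 42.8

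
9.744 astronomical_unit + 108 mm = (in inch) 5.739e+13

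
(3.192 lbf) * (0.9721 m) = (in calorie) 3.299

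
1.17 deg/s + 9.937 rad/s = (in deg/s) 570.5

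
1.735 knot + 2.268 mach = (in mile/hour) 1729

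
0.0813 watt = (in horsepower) 0.000109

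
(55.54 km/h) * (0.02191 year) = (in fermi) 1.066e+22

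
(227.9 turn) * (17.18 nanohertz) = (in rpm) 0.0002349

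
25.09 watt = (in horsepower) 0.03365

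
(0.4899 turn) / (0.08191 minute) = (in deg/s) 35.89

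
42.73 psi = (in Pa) 2.946e+05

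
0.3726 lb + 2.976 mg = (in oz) 5.962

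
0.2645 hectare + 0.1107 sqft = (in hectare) 0.2645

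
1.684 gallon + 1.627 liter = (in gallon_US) 2.114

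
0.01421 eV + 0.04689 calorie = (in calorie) 0.04689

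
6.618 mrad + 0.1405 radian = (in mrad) 147.1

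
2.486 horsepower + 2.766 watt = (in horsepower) 2.49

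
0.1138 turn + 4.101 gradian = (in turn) 0.1241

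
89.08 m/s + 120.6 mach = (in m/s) 4.115e+04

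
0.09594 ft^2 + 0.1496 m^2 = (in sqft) 1.706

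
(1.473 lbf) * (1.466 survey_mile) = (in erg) 1.546e+11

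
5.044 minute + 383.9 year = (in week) 2.002e+04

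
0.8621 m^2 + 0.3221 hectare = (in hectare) 0.3222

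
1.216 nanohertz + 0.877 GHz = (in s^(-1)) 8.77e+08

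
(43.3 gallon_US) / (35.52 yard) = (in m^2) 0.005047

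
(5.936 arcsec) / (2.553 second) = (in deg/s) 0.0006459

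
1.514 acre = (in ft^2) 6.595e+04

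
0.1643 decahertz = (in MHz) 1.643e-06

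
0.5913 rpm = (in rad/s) 0.06192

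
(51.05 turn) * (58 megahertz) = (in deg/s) 1.066e+12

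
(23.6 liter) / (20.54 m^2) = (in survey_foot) 0.00377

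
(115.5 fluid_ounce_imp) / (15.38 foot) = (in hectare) 7e-08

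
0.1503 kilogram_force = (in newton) 1.474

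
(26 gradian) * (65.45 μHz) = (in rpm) 0.0002553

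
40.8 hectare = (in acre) 100.8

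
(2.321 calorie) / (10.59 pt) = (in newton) 2599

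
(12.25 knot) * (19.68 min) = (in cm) 7.441e+05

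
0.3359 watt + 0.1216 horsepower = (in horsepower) 0.1221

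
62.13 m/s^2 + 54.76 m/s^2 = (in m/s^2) 116.9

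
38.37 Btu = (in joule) 4.048e+04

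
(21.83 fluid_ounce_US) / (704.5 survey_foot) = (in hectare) 3.006e-10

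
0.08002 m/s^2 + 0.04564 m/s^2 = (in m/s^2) 0.1257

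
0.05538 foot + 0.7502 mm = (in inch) 0.6941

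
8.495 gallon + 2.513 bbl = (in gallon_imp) 94.96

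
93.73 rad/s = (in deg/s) 5370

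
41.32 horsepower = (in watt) 3.081e+04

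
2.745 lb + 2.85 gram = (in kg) 1.248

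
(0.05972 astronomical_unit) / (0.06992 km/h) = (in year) 1.459e+04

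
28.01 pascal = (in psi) 0.004063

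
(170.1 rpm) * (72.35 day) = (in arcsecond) 2.297e+13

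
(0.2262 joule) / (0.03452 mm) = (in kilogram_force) 668.2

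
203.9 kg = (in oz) 7192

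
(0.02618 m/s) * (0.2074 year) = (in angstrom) 1.712e+15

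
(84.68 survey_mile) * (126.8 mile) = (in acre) 6.872e+06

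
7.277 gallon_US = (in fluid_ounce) 931.5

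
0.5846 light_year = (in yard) 6.048e+15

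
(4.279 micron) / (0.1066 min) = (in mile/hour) 1.497e-06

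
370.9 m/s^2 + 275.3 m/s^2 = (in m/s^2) 646.2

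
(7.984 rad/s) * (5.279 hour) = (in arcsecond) 3.13e+10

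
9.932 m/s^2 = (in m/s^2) 9.932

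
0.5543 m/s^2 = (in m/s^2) 0.5543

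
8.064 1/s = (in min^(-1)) 483.8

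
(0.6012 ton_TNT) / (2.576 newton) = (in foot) 3.204e+09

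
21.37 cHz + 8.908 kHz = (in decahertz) 890.8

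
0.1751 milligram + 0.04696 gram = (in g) 0.04714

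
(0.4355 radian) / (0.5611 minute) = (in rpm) 0.1235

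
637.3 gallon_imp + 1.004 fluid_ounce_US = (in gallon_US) 765.4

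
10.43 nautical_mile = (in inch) 7.605e+05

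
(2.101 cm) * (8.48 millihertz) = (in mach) 5.232e-07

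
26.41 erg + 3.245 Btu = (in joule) 3424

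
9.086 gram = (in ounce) 0.3205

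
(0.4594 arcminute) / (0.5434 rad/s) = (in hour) 6.831e-08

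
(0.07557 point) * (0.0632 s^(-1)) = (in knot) 3.275e-06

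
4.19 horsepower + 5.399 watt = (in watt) 3130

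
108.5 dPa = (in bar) 0.0001085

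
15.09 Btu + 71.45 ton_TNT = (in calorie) 7.145e+10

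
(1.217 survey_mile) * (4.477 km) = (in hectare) 876.9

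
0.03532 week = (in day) 0.2472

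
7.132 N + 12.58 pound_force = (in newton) 63.09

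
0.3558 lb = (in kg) 0.1614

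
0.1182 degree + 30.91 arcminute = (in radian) 0.01105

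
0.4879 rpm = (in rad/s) 0.05109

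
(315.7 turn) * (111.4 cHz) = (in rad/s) 2210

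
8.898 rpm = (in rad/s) 0.9318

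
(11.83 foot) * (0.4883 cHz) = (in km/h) 0.06339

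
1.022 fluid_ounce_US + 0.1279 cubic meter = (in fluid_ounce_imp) 4503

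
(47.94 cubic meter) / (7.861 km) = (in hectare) 6.098e-07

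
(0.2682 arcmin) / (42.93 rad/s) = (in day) 2.103e-11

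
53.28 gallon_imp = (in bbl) 1.523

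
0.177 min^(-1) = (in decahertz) 0.000295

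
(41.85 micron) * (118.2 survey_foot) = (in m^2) 0.001508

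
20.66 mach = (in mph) 1.574e+04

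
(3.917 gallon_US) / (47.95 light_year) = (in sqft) 3.518e-19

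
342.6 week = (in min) 3.453e+06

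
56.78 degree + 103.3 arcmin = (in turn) 0.1625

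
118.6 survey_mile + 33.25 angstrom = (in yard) 2.087e+05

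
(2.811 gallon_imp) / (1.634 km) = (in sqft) 8.418e-05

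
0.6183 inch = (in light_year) 1.66e-18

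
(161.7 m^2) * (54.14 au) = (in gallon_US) 3.46e+17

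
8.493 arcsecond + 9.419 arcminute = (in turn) 0.0004426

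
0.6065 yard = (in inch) 21.83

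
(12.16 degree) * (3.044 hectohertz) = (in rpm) 616.9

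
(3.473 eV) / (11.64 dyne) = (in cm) 4.78e-13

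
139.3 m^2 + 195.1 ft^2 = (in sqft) 1695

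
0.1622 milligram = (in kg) 1.622e-07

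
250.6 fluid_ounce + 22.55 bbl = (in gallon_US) 949.1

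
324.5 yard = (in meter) 296.7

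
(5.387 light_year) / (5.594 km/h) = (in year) 1.04e+09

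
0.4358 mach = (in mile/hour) 331.9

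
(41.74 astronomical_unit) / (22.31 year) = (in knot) 1.725e+04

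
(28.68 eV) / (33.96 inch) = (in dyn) 5.327e-13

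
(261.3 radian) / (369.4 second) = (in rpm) 6.755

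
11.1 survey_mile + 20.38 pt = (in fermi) 1.786e+19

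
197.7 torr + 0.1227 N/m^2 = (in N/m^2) 2.636e+04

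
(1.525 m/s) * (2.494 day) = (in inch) 1.294e+07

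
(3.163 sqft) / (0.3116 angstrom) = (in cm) 9.43e+11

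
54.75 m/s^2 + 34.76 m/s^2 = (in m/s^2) 89.51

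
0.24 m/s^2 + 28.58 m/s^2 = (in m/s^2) 28.82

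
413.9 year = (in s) 1.305e+10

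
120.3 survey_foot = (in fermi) 3.667e+16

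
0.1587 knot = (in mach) 0.0002398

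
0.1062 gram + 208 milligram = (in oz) 0.01108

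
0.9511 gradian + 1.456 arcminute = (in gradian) 0.9781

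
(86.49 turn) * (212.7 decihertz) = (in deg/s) 6.623e+05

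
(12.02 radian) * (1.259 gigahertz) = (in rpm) 1.445e+11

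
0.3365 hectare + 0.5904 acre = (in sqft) 6.194e+04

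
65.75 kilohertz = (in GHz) 6.575e-05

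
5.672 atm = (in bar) 5.747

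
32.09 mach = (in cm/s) 1.093e+06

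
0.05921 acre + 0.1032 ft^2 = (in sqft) 2579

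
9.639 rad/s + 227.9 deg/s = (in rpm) 130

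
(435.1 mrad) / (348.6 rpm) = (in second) 0.01192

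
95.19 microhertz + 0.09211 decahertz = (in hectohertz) 0.009212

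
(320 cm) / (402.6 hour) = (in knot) 4.292e-06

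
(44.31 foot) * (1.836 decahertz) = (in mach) 0.7282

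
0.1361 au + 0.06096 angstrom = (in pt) 5.771e+13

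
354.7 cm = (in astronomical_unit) 2.371e-11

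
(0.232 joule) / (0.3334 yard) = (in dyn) 7.61e+04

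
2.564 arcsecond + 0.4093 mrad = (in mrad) 0.4217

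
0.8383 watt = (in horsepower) 0.001124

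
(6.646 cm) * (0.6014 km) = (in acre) 0.009877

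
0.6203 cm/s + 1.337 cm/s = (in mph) 0.04378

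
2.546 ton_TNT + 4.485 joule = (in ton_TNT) 2.546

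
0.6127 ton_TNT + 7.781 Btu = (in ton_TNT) 0.6127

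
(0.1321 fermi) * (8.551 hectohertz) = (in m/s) 1.13e-13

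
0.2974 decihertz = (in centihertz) 2.974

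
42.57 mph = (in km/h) 68.51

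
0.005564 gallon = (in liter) 0.02106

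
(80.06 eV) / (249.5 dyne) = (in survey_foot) 1.687e-14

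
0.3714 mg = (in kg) 3.714e-07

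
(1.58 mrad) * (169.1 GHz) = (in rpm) 2.551e+09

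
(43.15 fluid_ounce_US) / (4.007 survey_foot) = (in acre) 2.582e-07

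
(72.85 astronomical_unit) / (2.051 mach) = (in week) 2.58e+04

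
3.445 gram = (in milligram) 3445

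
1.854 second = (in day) 2.146e-05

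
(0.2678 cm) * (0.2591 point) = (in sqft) 2.635e-06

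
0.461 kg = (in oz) 16.26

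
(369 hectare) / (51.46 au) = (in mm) 0.0004793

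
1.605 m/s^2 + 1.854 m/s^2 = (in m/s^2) 3.459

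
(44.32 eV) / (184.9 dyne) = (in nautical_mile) 2.074e-18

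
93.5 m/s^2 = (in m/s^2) 93.5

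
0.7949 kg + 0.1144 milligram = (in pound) 1.752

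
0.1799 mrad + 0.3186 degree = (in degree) 0.3289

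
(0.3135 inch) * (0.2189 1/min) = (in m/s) 2.905e-05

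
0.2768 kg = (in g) 276.8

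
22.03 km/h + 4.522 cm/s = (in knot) 11.98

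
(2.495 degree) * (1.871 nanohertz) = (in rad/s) 8.147e-11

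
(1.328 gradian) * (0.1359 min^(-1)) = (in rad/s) 4.725e-05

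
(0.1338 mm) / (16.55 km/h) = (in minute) 4.851e-07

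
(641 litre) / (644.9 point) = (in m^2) 2.818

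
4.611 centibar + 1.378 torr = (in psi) 0.6954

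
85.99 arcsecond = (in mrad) 0.4169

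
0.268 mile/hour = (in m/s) 0.1198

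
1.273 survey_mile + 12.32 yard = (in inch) 8.11e+04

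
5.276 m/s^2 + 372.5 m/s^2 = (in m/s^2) 377.8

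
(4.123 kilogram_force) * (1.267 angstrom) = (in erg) 0.05123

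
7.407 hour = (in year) 0.0008455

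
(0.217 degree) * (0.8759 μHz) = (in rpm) 3.168e-08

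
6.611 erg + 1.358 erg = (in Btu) 7.553e-10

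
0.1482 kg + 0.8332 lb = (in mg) 5.261e+05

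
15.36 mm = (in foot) 0.05039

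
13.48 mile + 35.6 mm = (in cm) 2.169e+06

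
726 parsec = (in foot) 7.35e+19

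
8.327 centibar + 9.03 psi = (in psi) 10.24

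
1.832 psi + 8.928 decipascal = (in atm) 0.1247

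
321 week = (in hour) 5.393e+04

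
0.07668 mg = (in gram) 7.668e-05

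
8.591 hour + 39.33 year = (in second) 1.24e+09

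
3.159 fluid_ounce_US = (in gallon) 0.02468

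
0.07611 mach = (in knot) 50.38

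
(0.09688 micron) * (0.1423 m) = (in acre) 3.407e-12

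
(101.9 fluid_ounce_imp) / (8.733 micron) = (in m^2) 331.5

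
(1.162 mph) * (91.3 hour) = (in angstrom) 1.707e+15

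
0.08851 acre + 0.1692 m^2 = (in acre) 0.08855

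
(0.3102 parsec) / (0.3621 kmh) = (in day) 1.101e+12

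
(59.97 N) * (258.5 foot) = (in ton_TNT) 1.129e-06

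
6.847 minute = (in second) 410.8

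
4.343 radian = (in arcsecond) 8.958e+05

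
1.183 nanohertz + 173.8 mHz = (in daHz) 0.01738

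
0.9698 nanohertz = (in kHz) 9.698e-13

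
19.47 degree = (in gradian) 21.63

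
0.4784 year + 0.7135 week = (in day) 179.6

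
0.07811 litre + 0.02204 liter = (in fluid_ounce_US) 3.386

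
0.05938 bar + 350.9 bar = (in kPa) 3.51e+04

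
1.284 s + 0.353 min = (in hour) 0.00624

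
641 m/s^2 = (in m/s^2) 641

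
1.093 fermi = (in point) 3.098e-12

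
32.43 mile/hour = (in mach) 0.04258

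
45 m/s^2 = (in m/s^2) 45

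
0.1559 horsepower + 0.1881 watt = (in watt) 116.4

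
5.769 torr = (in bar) 0.007691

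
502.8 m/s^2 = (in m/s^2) 502.8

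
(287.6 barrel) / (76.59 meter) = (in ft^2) 6.426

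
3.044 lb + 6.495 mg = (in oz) 48.7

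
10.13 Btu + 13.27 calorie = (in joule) 1.074e+04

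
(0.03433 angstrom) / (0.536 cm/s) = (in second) 6.405e-10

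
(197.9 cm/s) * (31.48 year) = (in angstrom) 1.965e+19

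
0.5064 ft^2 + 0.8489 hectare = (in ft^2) 9.138e+04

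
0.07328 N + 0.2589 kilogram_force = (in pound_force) 0.5873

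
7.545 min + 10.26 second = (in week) 0.0007655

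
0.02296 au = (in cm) 3.435e+11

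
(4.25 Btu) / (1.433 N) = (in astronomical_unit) 2.092e-08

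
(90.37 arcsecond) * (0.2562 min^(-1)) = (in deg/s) 0.0001072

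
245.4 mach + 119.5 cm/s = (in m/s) 8.356e+04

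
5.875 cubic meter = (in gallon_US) 1552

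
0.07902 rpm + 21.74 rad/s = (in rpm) 207.7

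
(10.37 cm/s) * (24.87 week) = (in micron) 1.56e+12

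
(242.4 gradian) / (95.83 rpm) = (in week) 6.274e-07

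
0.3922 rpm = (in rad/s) 0.04107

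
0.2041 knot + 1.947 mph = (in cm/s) 97.54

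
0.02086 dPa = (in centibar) 2.086e-06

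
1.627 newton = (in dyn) 1.627e+05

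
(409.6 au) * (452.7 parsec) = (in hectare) 8.559e+28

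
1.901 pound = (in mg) 8.623e+05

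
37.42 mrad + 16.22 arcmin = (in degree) 2.414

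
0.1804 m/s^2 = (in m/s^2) 0.1804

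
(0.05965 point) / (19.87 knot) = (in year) 6.528e-14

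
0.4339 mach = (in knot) 287.2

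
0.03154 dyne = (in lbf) 7.09e-08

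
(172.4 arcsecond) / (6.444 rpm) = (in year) 3.928e-11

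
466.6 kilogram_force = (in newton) 4576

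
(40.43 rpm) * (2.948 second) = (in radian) 12.48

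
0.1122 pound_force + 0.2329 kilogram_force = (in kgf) 0.2838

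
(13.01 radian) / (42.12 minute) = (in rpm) 0.04916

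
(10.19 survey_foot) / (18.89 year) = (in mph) 1.166e-08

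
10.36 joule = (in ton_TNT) 2.476e-09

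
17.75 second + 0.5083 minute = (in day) 0.0005584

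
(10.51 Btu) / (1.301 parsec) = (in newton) 2.762e-13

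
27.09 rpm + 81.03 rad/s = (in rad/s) 83.87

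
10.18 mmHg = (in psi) 0.1968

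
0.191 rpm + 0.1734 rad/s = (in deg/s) 11.08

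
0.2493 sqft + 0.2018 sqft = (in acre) 1.036e-05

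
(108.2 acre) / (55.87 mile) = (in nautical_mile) 0.00263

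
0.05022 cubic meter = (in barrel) 0.3159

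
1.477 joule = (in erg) 1.477e+07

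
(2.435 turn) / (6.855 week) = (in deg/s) 0.0002114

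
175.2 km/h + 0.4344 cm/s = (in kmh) 175.2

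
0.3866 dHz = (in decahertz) 0.003866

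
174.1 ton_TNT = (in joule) 7.284e+11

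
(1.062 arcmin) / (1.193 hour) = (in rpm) 6.869e-07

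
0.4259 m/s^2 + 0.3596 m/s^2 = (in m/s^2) 0.7855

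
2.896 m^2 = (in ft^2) 31.17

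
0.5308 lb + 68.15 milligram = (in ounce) 8.495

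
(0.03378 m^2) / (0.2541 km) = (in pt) 0.3768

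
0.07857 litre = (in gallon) 0.02076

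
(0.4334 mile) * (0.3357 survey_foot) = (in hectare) 0.007137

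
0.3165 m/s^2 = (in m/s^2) 0.3165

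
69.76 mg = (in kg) 6.976e-05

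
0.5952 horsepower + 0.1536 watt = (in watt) 444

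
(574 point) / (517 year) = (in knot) 2.414e-11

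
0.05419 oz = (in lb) 0.003387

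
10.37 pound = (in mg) 4.704e+06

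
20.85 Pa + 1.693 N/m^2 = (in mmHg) 0.1691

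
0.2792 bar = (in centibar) 27.92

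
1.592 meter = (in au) 1.064e-11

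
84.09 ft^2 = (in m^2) 7.812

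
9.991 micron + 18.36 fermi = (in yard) 1.093e-05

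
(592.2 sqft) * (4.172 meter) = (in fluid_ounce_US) 7.761e+06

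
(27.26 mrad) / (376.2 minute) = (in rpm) 1.153e-05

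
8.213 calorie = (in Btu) 0.03257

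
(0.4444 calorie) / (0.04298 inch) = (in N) 1703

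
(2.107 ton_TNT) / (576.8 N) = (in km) 1.528e+04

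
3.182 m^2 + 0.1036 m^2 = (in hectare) 0.0003286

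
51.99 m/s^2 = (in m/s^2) 51.99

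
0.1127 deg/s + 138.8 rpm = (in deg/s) 832.9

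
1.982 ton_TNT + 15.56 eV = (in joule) 8.293e+09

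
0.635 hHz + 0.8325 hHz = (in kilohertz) 0.1467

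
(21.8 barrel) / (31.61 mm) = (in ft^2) 1180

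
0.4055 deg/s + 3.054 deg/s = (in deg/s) 3.459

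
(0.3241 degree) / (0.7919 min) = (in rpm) 0.001137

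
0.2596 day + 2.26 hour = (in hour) 8.49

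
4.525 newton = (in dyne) 4.525e+05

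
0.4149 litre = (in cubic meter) 0.0004149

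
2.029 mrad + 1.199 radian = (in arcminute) 4129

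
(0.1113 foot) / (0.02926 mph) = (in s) 2.594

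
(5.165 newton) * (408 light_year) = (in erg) 1.994e+26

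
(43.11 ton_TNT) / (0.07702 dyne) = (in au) 1.565e+06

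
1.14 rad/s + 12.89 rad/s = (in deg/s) 803.9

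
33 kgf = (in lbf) 72.75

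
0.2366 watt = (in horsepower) 0.0003173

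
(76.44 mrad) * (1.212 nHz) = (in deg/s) 5.308e-09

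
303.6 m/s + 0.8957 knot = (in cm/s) 3.041e+04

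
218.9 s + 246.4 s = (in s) 465.3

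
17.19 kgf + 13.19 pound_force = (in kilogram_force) 23.17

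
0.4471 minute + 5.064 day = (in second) 4.376e+05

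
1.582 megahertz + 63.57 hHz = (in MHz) 1.588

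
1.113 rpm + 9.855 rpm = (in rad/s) 1.149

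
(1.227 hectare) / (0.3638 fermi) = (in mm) 3.373e+22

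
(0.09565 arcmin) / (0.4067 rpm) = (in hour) 1.815e-07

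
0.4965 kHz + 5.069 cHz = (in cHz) 4.966e+04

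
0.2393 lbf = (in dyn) 1.064e+05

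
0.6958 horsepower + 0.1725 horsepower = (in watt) 647.5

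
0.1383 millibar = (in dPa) 138.3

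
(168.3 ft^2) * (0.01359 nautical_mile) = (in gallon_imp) 8.656e+04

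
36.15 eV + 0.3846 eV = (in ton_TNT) 1.399e-27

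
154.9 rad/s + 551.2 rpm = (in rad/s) 212.6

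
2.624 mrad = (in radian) 0.002624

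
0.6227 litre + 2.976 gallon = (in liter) 11.89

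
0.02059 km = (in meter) 20.59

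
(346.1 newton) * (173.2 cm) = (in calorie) 143.3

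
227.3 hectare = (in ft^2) 2.447e+07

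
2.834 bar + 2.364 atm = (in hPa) 5229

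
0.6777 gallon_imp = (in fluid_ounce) 104.2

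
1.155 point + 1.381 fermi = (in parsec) 1.32e-20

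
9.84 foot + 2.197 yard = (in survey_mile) 0.003112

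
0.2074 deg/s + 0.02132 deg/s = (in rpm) 0.03812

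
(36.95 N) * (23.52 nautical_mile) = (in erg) 1.61e+13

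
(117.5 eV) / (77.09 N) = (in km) 2.442e-22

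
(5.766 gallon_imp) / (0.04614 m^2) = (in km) 0.0005681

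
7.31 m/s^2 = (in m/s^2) 7.31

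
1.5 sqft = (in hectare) 1.394e-05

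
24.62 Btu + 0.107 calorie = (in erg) 2.598e+11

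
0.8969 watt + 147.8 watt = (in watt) 148.7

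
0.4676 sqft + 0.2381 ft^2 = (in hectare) 6.556e-06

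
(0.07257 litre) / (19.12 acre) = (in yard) 1.026e-09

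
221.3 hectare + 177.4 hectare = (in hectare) 398.7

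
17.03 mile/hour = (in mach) 0.02236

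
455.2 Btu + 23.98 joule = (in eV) 2.998e+24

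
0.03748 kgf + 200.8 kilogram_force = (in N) 1970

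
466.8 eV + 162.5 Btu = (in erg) 1.714e+12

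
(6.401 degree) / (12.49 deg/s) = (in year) 1.625e-08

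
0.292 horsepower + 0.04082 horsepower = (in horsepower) 0.3328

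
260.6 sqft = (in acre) 0.005983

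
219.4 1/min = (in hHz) 0.03657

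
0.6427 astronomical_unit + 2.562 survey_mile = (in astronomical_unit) 0.6427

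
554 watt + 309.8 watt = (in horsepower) 1.158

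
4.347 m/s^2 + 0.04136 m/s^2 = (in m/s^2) 4.388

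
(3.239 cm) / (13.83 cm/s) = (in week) 3.872e-07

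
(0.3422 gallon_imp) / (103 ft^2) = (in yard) 0.0001778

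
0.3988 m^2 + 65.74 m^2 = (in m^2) 66.14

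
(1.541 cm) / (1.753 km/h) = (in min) 0.0005274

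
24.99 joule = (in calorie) 5.973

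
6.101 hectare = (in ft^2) 6.567e+05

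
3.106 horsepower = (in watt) 2316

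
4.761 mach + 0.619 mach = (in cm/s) 1.832e+05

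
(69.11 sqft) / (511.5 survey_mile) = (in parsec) 2.528e-22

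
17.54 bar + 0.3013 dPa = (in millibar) 1.754e+04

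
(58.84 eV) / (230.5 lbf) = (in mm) 9.194e-18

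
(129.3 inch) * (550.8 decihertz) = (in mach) 0.5313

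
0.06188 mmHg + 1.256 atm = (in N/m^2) 1.273e+05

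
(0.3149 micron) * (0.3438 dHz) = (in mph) 2.422e-08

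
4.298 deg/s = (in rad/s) 0.07501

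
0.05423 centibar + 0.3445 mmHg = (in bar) 0.001002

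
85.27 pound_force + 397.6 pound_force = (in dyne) 2.148e+08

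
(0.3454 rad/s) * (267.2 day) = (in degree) 4.569e+08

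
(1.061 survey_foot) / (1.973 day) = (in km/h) 6.83e-06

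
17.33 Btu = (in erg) 1.828e+11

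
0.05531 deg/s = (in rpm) 0.009218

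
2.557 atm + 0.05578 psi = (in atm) 2.561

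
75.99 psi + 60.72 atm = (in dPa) 6.676e+07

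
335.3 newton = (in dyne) 3.353e+07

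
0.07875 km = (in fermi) 7.875e+16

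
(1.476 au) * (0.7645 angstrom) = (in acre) 0.004171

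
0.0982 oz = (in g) 2.784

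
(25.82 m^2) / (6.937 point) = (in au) 7.053e-08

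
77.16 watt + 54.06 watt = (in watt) 131.2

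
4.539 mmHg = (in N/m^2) 605.2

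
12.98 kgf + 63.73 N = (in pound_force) 42.94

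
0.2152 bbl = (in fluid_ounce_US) 1157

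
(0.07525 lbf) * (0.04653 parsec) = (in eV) 3e+33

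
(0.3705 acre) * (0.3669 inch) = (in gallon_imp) 3074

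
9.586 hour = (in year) 0.001094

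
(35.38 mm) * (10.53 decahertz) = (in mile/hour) 8.334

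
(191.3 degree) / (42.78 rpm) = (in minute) 0.01242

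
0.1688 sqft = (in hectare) 1.568e-06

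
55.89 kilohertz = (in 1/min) 3.353e+06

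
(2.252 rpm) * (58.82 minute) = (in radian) 832.3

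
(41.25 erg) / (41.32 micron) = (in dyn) 9983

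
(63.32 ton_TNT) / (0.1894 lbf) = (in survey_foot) 1.032e+12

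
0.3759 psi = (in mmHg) 19.44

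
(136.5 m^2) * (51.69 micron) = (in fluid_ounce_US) 238.6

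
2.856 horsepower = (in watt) 2130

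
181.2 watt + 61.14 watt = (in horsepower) 0.325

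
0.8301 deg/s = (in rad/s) 0.01449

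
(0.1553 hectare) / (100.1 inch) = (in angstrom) 6.108e+12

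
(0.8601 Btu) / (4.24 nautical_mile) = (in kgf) 0.01178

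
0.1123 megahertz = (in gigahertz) 0.0001123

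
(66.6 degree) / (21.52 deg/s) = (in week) 5.117e-06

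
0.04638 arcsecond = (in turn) 3.579e-08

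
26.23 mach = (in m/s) 8931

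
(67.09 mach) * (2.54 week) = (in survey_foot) 1.151e+11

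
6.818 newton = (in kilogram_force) 0.6952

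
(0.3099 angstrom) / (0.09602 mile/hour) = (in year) 2.289e-17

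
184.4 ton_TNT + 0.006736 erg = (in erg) 7.715e+18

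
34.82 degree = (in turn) 0.09672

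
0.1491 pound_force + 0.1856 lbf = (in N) 1.489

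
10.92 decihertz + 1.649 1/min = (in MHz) 1.119e-06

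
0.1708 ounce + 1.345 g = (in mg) 6187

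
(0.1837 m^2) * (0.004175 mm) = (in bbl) 4.824e-06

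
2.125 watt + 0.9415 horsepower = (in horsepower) 0.9443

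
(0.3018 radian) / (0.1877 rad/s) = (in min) 0.0268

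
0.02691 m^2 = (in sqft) 0.2897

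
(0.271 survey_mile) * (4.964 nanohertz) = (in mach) 6.358e-09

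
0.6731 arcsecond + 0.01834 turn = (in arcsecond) 2.377e+04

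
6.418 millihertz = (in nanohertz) 6.418e+06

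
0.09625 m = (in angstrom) 9.625e+08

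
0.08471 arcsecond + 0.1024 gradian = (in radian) 0.001609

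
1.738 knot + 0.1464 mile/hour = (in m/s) 0.9596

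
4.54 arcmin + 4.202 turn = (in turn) 4.202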